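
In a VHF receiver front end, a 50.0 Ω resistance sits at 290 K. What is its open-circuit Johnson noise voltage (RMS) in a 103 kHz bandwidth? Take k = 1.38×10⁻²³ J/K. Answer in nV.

287 nV

V_n = √(4kTRB)
4kTRB = 4 × 1.38×10⁻²³ × 290 × 5.00×10¹ × 1.03×10⁵ = 8.24×10⁻¹⁴ V²
V_n = √(8.24×10⁻¹⁴) = 2.87×10⁻⁷ V = 287 nV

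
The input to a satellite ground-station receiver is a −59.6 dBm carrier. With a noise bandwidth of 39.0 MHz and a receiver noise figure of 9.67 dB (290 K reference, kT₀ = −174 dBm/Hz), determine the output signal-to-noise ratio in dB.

28.8 dB

Noise floor: N = −174 + 10 log₁₀(B) + NF
10 log₁₀(3.90×10⁷) = 75.91 dB
N = −174 + 75.91 + 9.67 = −88.42 dBm
SNR = P_sig − N = −59.6 − (−88.42) = 28.82 dB → 28.8 dB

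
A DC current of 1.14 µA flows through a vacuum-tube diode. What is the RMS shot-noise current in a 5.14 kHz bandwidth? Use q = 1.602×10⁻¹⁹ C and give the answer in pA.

43.3 pA

I_n = √(2qI·B)
2qI·B = 2 × 1.602×10⁻¹⁹ × 1.14×10⁻⁶ × 5.14×10³ = 1.88×10⁻²¹ A²
I_n = √(1.88×10⁻²¹) = 4.33×10⁻¹¹ A = 43.3 pA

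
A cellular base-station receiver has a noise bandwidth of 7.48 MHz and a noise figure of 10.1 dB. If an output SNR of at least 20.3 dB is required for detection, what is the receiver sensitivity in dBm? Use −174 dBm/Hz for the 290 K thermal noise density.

−74.9 dBm

Sensitivity = −174 + 10 log₁₀(B) + NF + SNR_min
= −174 + 68.74 + 10.1 + 20.3
= −74.86 dBm → −74.9 dBm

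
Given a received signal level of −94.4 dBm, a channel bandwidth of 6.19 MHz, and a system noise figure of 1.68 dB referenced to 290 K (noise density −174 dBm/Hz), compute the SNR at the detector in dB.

Noise floor: N = −174 + 10 log₁₀(B) + NF
10 log₁₀(6.19×10⁶) = 67.92 dB
N = −174 + 67.92 + 1.68 = −104.40 dBm
SNR = P_sig − N = −94.4 − (−104.40) = 10.00 dB → 10.0 dB

10.0 dB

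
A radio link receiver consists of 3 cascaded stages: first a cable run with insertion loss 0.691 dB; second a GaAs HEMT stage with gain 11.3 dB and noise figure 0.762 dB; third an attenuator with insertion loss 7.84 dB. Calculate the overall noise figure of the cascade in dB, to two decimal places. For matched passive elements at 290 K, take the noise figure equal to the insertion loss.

2.65 dB

Convert to linear (a loss of L dB is a gain of −L dB): F_i = 10^(NF_i/10), G_i = 10^(G_i,dB/10)
  Stage 1: F_1 = 10^(0.691/10) = 1.172, G_1 = 10^(−0.691/10) = 0.8529
  Stage 2: F_2 = 10^(0.762/10) = 1.192, G_2 = 10^(11.3/10) = 13.49
  Stage 3: F_3 = 10^(7.84/10) = 6.081, G_3 = 10^(−7.84/10) = 0.1644
Friis cascade:
  F = 1.172 + (1.192 − 1)/0.8529 + (6.081 − 1)/11.51 = 1.839
NF = 10 log₁₀(1.839) = 2.65 dB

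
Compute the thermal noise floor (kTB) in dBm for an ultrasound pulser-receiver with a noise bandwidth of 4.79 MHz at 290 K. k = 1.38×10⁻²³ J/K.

P_n = kTB = 1.38×10⁻²³ × 290 × 4.79×10⁶ = 1.92×10⁻¹⁴ W
In dBm: 10 log₁₀(1.92×10⁻¹⁴ / 10⁻³) = −107.2 dBm

−107.2 dBm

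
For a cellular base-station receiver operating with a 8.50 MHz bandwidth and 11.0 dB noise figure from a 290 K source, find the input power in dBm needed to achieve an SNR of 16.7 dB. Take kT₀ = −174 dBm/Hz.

Sensitivity = −174 + 10 log₁₀(B) + NF + SNR_min
= −174 + 69.29 + 11.0 + 16.7
= −77.01 dBm → −77.0 dBm

−77.0 dBm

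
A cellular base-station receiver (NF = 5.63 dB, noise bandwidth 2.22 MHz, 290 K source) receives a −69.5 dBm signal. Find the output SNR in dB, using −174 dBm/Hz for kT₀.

35.4 dB

Noise floor: N = −174 + 10 log₁₀(B) + NF
10 log₁₀(2.22×10⁶) = 63.46 dB
N = −174 + 63.46 + 5.63 = −104.91 dBm
SNR = P_sig − N = −69.5 − (−104.91) = 35.41 dB → 35.4 dB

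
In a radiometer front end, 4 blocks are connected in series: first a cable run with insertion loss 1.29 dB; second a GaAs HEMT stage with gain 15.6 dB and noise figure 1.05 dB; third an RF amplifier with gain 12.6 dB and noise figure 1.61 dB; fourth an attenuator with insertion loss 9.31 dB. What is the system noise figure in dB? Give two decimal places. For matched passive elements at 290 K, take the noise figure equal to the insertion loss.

Convert to linear (a loss of L dB is a gain of −L dB): F_i = 10^(NF_i/10), G_i = 10^(G_i,dB/10)
  Stage 1: F_1 = 10^(1.29/10) = 1.346, G_1 = 10^(−1.29/10) = 0.7430
  Stage 2: F_2 = 10^(1.05/10) = 1.274, G_2 = 10^(15.6/10) = 36.31
  Stage 3: F_3 = 10^(1.61/10) = 1.449, G_3 = 10^(12.6/10) = 18.20
  Stage 4: F_4 = 10^(9.31/10) = 8.531, G_4 = 10^(−9.31/10) = 0.1172
Friis cascade:
  F = 1.346 + (1.274 − 1)/0.7430 + (1.449 − 1)/26.98 + (8.531 − 1)/490.9 = 1.746
NF = 10 log₁₀(1.746) = 2.42 dB

2.42 dB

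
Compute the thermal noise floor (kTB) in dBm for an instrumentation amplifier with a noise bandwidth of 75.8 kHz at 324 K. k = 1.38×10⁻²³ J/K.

P_n = kTB = 1.38×10⁻²³ × 324 × 7.58×10⁴ = 3.39×10⁻¹⁶ W
In dBm: 10 log₁₀(3.39×10⁻¹⁶ / 10⁻³) = −124.7 dBm

−124.7 dBm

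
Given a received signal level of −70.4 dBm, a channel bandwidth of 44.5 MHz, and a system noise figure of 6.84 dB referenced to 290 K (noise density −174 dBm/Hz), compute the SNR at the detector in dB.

20.3 dB

Noise floor: N = −174 + 10 log₁₀(B) + NF
10 log₁₀(4.45×10⁷) = 76.48 dB
N = −174 + 76.48 + 6.84 = −90.68 dBm
SNR = P_sig − N = −70.4 − (−90.68) = 20.28 dB → 20.3 dB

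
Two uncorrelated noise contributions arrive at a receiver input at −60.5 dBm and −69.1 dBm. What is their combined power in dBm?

−59.9 dBm

Convert to linear, add, convert back:
P₁ = 8.91×10⁻¹⁰ W, P₂ = 1.23×10⁻¹⁰ W
P_tot = 1.01×10⁻⁹ W → 10 log₁₀(P_tot / 10⁻³) = −59.9 dBm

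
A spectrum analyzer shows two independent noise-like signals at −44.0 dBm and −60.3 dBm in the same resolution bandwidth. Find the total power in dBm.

−43.9 dBm

Convert to linear, add, convert back:
P₁ = 3.98×10⁻⁸ W, P₂ = 9.33×10⁻¹⁰ W
P_tot = 4.07×10⁻⁸ W → 10 log₁₀(P_tot / 10⁻³) = −43.9 dBm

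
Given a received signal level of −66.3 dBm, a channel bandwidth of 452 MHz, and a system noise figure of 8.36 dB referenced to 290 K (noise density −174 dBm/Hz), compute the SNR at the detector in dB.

12.8 dB

Noise floor: N = −174 + 10 log₁₀(B) + NF
10 log₁₀(4.52×10⁸) = 86.55 dB
N = −174 + 86.55 + 8.36 = −79.09 dBm
SNR = P_sig − N = −66.3 − (−79.09) = 12.79 dB → 12.8 dB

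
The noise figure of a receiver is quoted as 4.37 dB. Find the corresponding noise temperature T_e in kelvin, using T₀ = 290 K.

F = 10^(4.37/10) = 2.73527
T_e = (F − 1)·T₀ = (2.73527 − 1) × 290 = 503 K

503 K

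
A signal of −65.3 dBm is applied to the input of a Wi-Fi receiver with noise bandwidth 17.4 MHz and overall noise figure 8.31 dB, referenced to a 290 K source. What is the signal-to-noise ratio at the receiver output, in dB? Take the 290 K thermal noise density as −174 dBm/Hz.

Noise floor: N = −174 + 10 log₁₀(B) + NF
10 log₁₀(1.74×10⁷) = 72.41 dB
N = −174 + 72.41 + 8.31 = −93.28 dBm
SNR = P_sig − N = −65.3 − (−93.28) = 27.98 dB → 28.0 dB

28.0 dB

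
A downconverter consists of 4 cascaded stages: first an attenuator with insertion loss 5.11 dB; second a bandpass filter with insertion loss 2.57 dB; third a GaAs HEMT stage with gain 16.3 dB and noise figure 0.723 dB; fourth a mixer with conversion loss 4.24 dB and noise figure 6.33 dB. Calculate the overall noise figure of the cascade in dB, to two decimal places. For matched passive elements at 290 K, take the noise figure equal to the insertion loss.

8.68 dB

Convert to linear (a loss of L dB is a gain of −L dB): F_i = 10^(NF_i/10), G_i = 10^(G_i,dB/10)
  Stage 1: F_1 = 10^(5.11/10) = 3.243, G_1 = 10^(−5.11/10) = 0.3083
  Stage 2: F_2 = 10^(2.57/10) = 1.807, G_2 = 10^(−2.57/10) = 0.5534
  Stage 3: F_3 = 10^(0.723/10) = 1.181, G_3 = 10^(16.3/10) = 42.66
  Stage 4: F_4 = 10^(6.33/10) = 4.295, G_4 = 10^(−4.24/10) = 0.3767
Friis cascade:
  F = 3.243 + (1.807 − 1)/0.3083 + (1.181 − 1)/0.1706 + (4.295 − 1)/7.278 = 7.376
NF = 10 log₁₀(7.376) = 8.68 dB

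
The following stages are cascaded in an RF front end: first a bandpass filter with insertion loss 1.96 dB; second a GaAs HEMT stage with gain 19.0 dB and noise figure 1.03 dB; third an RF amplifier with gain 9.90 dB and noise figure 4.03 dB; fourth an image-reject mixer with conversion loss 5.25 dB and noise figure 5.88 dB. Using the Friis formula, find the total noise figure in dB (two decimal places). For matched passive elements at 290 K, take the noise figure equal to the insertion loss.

Convert to linear (a loss of L dB is a gain of −L dB): F_i = 10^(NF_i/10), G_i = 10^(G_i,dB/10)
  Stage 1: F_1 = 10^(1.96/10) = 1.570, G_1 = 10^(−1.96/10) = 0.6368
  Stage 2: F_2 = 10^(1.03/10) = 1.268, G_2 = 10^(19.0/10) = 79.43
  Stage 3: F_3 = 10^(4.03/10) = 2.529, G_3 = 10^(9.90/10) = 9.772
  Stage 4: F_4 = 10^(5.88/10) = 3.873, G_4 = 10^(−5.25/10) = 0.2985
Friis cascade:
  F = 1.570 + (1.268 − 1)/0.6368 + (2.529 − 1)/50.58 + (3.873 − 1)/494.3 = 2.027
NF = 10 log₁₀(2.027) = 3.07 dB

3.07 dB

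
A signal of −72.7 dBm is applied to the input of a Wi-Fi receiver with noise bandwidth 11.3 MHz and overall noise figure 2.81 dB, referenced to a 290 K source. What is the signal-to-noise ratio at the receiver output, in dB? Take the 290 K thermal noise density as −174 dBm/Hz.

28.0 dB

Noise floor: N = −174 + 10 log₁₀(B) + NF
10 log₁₀(1.13×10⁷) = 70.53 dB
N = −174 + 70.53 + 2.81 = −100.66 dBm
SNR = P_sig − N = −72.7 − (−100.66) = 27.96 dB → 28.0 dB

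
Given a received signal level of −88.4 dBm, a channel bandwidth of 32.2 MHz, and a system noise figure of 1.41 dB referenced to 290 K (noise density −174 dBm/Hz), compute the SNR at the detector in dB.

Noise floor: N = −174 + 10 log₁₀(B) + NF
10 log₁₀(3.22×10⁷) = 75.08 dB
N = −174 + 75.08 + 1.41 = −97.51 dBm
SNR = P_sig − N = −88.4 − (−97.51) = 9.11 dB → 9.1 dB

9.1 dB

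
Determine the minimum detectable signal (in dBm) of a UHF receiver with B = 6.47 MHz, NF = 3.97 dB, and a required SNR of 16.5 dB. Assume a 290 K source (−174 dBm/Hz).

Sensitivity = −174 + 10 log₁₀(B) + NF + SNR_min
= −174 + 68.11 + 3.97 + 16.5
= −85.42 dBm → −85.4 dBm

−85.4 dBm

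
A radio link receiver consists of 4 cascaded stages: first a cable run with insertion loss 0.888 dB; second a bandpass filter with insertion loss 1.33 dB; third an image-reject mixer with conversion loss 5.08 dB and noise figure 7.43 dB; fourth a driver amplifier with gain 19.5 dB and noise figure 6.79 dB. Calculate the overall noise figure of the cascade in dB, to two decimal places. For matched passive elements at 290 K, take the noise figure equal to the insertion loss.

Convert to linear (a loss of L dB is a gain of −L dB): F_i = 10^(NF_i/10), G_i = 10^(G_i,dB/10)
  Stage 1: F_1 = 10^(0.888/10) = 1.227, G_1 = 10^(−0.888/10) = 0.8151
  Stage 2: F_2 = 10^(1.33/10) = 1.358, G_2 = 10^(−1.33/10) = 0.7362
  Stage 3: F_3 = 10^(7.43/10) = 5.534, G_3 = 10^(−5.08/10) = 0.3105
  Stage 4: F_4 = 10^(6.79/10) = 4.775, G_4 = 10^(19.5/10) = 89.13
Friis cascade:
  F = 1.227 + (1.358 − 1)/0.8151 + (5.534 − 1)/0.6001 + (4.775 − 1)/0.1863 = 29.49
NF = 10 log₁₀(29.49) = 14.70 dB

14.70 dB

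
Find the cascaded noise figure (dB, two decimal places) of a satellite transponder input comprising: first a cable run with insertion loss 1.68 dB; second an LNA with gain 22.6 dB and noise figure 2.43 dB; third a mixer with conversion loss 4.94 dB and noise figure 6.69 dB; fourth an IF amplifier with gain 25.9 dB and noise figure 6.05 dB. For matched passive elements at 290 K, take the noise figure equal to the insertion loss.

Convert to linear (a loss of L dB is a gain of −L dB): F_i = 10^(NF_i/10), G_i = 10^(G_i,dB/10)
  Stage 1: F_1 = 10^(1.68/10) = 1.472, G_1 = 10^(−1.68/10) = 0.6792
  Stage 2: F_2 = 10^(2.43/10) = 1.750, G_2 = 10^(22.6/10) = 182.0
  Stage 3: F_3 = 10^(6.69/10) = 4.667, G_3 = 10^(−4.94/10) = 0.3206
  Stage 4: F_4 = 10^(6.05/10) = 4.027, G_4 = 10^(25.9/10) = 389.0
Friis cascade:
  F = 1.472 + (1.750 − 1)/0.6792 + (4.667 − 1)/123.6 + (4.027 − 1)/39.63 = 2.682
NF = 10 log₁₀(2.682) = 4.29 dB

4.29 dB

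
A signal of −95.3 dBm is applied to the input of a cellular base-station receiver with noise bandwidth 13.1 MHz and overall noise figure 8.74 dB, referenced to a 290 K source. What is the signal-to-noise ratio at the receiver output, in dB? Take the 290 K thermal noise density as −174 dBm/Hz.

Noise floor: N = −174 + 10 log₁₀(B) + NF
10 log₁₀(1.31×10⁷) = 71.17 dB
N = −174 + 71.17 + 8.74 = −94.09 dBm
SNR = P_sig − N = −95.3 − (−94.09) = −1.21 dB → −1.2 dB

−1.2 dB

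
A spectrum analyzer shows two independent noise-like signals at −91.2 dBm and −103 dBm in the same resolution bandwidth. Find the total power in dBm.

−90.9 dBm

Convert to linear, add, convert back:
P₁ = 7.59×10⁻¹³ W, P₂ = 5.01×10⁻¹⁴ W
P_tot = 8.09×10⁻¹³ W → 10 log₁₀(P_tot / 10⁻³) = −90.9 dBm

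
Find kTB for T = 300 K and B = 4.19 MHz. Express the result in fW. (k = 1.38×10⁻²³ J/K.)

P_n = kTB = 1.38×10⁻²³ × 300 × 4.19×10⁶ = 1.73×10⁻¹⁴ W = 17.3 fW

17.3 fW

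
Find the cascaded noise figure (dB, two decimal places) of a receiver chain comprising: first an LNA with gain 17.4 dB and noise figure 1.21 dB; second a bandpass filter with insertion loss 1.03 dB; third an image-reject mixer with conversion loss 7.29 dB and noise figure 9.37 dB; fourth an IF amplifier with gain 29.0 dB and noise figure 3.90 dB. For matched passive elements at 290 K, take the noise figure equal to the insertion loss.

Convert to linear (a loss of L dB is a gain of −L dB): F_i = 10^(NF_i/10), G_i = 10^(G_i,dB/10)
  Stage 1: F_1 = 10^(1.21/10) = 1.321, G_1 = 10^(17.4/10) = 54.95
  Stage 2: F_2 = 10^(1.03/10) = 1.268, G_2 = 10^(−1.03/10) = 0.7889
  Stage 3: F_3 = 10^(9.37/10) = 8.650, G_3 = 10^(−7.29/10) = 0.1866
  Stage 4: F_4 = 10^(3.90/10) = 2.455, G_4 = 10^(29.0/10) = 794.3
Friis cascade:
  F = 1.321 + (1.268 − 1)/54.95 + (8.650 − 1)/43.35 + (2.455 − 1)/8.091 = 1.682
NF = 10 log₁₀(1.682) = 2.26 dB

2.26 dB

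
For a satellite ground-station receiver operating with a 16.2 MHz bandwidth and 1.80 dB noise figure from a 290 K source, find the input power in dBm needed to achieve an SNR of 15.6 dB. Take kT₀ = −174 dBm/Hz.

−84.5 dBm

Sensitivity = −174 + 10 log₁₀(B) + NF + SNR_min
= −174 + 72.1 + 1.80 + 15.6
= −84.50 dBm → −84.5 dBm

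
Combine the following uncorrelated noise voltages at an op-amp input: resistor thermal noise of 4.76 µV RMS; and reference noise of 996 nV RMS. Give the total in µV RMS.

Uncorrelated sources add in power (mean-square): V_tot = √(ΣV_i²)
V_tot = √[(4.76×10⁻⁶)² + (9.96×10⁻⁷)²] = 4.86×10⁻⁶ V = 4.86 µV

4.86 µV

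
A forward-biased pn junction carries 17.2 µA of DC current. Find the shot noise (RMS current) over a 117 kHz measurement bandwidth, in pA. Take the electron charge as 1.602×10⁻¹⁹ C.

803 pA

I_n = √(2qI·B)
2qI·B = 2 × 1.602×10⁻¹⁹ × 1.72×10⁻⁵ × 1.17×10⁵ = 6.45×10⁻¹⁹ A²
I_n = √(6.45×10⁻¹⁹) = 8.03×10⁻¹⁰ A = 803 pA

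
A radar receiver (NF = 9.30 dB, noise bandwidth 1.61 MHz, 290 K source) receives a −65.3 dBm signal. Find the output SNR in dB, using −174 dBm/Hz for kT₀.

Noise floor: N = −174 + 10 log₁₀(B) + NF
10 log₁₀(1.61×10⁶) = 62.07 dB
N = −174 + 62.07 + 9.30 = −102.63 dBm
SNR = P_sig − N = −65.3 − (−102.63) = 37.33 dB → 37.3 dB

37.3 dB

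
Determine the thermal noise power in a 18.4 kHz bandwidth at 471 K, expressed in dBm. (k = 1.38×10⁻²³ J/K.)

P_n = kTB = 1.38×10⁻²³ × 471 × 1.84×10⁴ = 1.20×10⁻¹⁶ W
In dBm: 10 log₁₀(1.20×10⁻¹⁶ / 10⁻³) = −129.2 dBm

−129.2 dBm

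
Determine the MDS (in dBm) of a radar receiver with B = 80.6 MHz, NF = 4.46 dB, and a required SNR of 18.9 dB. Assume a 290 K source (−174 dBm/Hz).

−71.6 dBm

Sensitivity = −174 + 10 log₁₀(B) + NF + SNR_min
= −174 + 79.06 + 4.46 + 18.9
= −71.58 dBm → −71.6 dBm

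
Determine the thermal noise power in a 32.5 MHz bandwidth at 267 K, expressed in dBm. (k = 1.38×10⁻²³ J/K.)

P_n = kTB = 1.38×10⁻²³ × 267 × 3.25×10⁷ = 1.20×10⁻¹³ W
In dBm: 10 log₁₀(1.20×10⁻¹³ / 10⁻³) = −99.2 dBm

−99.2 dBm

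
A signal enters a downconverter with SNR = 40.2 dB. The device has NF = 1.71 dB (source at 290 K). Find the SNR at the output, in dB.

By definition F = SNR_in/SNR_out, so in dB: SNR_out = SNR_in − NF
SNR_out = 40.2 − 1.71 = 38.49 dB

38.49 dB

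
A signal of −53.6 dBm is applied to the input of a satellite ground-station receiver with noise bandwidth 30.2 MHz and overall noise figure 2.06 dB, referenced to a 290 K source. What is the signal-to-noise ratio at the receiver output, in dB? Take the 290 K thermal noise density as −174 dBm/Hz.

43.5 dB

Noise floor: N = −174 + 10 log₁₀(B) + NF
10 log₁₀(3.02×10⁷) = 74.8 dB
N = −174 + 74.8 + 2.06 = −97.14 dBm
SNR = P_sig − N = −53.6 − (−97.14) = 43.54 dB → 43.5 dB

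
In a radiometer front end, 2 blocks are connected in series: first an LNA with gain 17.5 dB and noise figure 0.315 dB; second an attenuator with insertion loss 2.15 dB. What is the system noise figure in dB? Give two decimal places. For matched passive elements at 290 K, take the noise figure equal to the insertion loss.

Convert to linear (a loss of L dB is a gain of −L dB): F_i = 10^(NF_i/10), G_i = 10^(G_i,dB/10)
  Stage 1: F_1 = 10^(0.315/10) = 1.075, G_1 = 10^(17.5/10) = 56.23
  Stage 2: F_2 = 10^(2.15/10) = 1.641, G_2 = 10^(−2.15/10) = 0.6095
Friis cascade:
  F = 1.075 + (1.641 − 1)/56.23 = 1.087
NF = 10 log₁₀(1.087) = 0.36 dB

0.36 dB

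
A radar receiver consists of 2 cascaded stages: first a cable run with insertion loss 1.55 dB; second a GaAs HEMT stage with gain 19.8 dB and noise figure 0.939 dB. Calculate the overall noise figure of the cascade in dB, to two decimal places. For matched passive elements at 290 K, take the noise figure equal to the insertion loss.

2.49 dB

Convert to linear (a loss of L dB is a gain of −L dB): F_i = 10^(NF_i/10), G_i = 10^(G_i,dB/10)
  Stage 1: F_1 = 10^(1.55/10) = 1.429, G_1 = 10^(−1.55/10) = 0.6998
  Stage 2: F_2 = 10^(0.939/10) = 1.241, G_2 = 10^(19.8/10) = 95.50
Friis cascade:
  F = 1.429 + (1.241 − 1)/0.6998 = 1.774
NF = 10 log₁₀(1.774) = 2.49 dB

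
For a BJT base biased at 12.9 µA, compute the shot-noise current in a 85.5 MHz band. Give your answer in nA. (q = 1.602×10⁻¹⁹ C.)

18.8 nA

I_n = √(2qI·B)
2qI·B = 2 × 1.602×10⁻¹⁹ × 1.29×10⁻⁵ × 8.55×10⁷ = 3.53×10⁻¹⁶ A²
I_n = √(3.53×10⁻¹⁶) = 1.88×10⁻⁸ A = 18.8 nA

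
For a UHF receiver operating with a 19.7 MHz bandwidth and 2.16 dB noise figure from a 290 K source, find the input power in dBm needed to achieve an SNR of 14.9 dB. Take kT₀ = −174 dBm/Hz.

−84.0 dBm

Sensitivity = −174 + 10 log₁₀(B) + NF + SNR_min
= −174 + 72.94 + 2.16 + 14.9
= −84.00 dBm → −84.0 dBm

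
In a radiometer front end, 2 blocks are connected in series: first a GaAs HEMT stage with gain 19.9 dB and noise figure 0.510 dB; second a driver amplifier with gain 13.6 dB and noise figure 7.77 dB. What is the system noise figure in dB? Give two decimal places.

0.70 dB

Convert to linear (a loss of L dB is a gain of −L dB): F_i = 10^(NF_i/10), G_i = 10^(G_i,dB/10)
  Stage 1: F_1 = 10^(0.510/10) = 1.125, G_1 = 10^(19.9/10) = 97.72
  Stage 2: F_2 = 10^(7.77/10) = 5.984, G_2 = 10^(13.6/10) = 22.91
Friis cascade:
  F = 1.125 + (5.984 − 1)/97.72 = 1.176
NF = 10 log₁₀(1.176) = 0.70 dB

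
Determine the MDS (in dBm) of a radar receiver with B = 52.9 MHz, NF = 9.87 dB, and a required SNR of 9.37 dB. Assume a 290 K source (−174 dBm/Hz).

−77.5 dBm

Sensitivity = −174 + 10 log₁₀(B) + NF + SNR_min
= −174 + 77.23 + 9.87 + 9.37
= −77.53 dBm → −77.5 dBm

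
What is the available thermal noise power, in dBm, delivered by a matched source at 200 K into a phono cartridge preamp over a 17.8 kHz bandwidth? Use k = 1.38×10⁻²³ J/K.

P_n = kTB = 1.38×10⁻²³ × 200 × 1.78×10⁴ = 4.91×10⁻¹⁷ W
In dBm: 10 log₁₀(4.91×10⁻¹⁷ / 10⁻³) = −133.1 dBm

−133.1 dBm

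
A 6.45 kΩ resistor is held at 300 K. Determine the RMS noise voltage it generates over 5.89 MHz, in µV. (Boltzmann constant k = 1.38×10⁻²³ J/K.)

25.1 µV

V_n = √(4kTRB)
4kTRB = 4 × 1.38×10⁻²³ × 300 × 6.45×10³ × 5.89×10⁶ = 6.29×10⁻¹⁰ V²
V_n = √(6.29×10⁻¹⁰) = 2.51×10⁻⁵ V = 25.1 µV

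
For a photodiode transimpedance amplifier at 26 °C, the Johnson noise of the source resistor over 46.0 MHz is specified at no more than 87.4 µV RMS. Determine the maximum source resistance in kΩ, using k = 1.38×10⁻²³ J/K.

10.1 kΩ

T = 26 °C + 273.15 = 299.15 K
Johnson–Nyquist: V_n = √(4kTRB) ⇒ R = V_n² / (4kTB)
4kTB = 4 × 1.38×10⁻²³ × 299.15 × 4.60×10⁷ = 7.60×10⁻¹³
R = (8.74×10⁻⁵)² / 7.60×10⁻¹³ = 1.01×10⁴ Ω = 10.1 kΩ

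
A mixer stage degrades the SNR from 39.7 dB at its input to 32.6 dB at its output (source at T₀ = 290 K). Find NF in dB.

NF (dB) = SNR_in(dB) − SNR_out(dB) when the source is at T₀
NF = 39.7 − 32.6 = 7.1 dB

7.1 dB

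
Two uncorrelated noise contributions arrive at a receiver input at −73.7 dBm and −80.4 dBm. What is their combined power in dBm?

Convert to linear, add, convert back:
P₁ = 4.27×10⁻¹¹ W, P₂ = 9.12×10⁻¹² W
P_tot = 5.18×10⁻¹¹ W → 10 log₁₀(P_tot / 10⁻³) = −72.9 dBm

−72.9 dBm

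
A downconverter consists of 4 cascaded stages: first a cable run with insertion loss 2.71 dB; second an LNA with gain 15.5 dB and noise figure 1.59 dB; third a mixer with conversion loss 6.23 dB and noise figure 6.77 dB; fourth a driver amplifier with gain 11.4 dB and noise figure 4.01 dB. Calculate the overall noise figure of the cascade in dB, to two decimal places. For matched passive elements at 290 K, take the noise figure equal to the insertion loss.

5.08 dB

Convert to linear (a loss of L dB is a gain of −L dB): F_i = 10^(NF_i/10), G_i = 10^(G_i,dB/10)
  Stage 1: F_1 = 10^(2.71/10) = 1.866, G_1 = 10^(−2.71/10) = 0.5358
  Stage 2: F_2 = 10^(1.59/10) = 1.442, G_2 = 10^(15.5/10) = 35.48
  Stage 3: F_3 = 10^(6.77/10) = 4.753, G_3 = 10^(−6.23/10) = 0.2382
  Stage 4: F_4 = 10^(4.01/10) = 2.518, G_4 = 10^(11.4/10) = 13.80
Friis cascade:
  F = 1.866 + (1.442 − 1)/0.5358 + (4.753 − 1)/19.01 + (2.518 − 1)/4.529 = 3.224
NF = 10 log₁₀(3.224) = 5.08 dB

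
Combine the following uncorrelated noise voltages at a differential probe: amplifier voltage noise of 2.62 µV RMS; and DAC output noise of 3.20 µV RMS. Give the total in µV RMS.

Uncorrelated sources add in power (mean-square): V_tot = √(ΣV_i²)
V_tot = √[(2.62×10⁻⁶)² + (3.20×10⁻⁶)²] = 4.14×10⁻⁶ V = 4.14 µV

4.14 µV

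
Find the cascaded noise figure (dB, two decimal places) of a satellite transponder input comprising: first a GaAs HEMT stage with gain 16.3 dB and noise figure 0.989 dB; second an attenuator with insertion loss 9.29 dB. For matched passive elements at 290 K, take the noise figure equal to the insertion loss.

1.56 dB

Convert to linear (a loss of L dB is a gain of −L dB): F_i = 10^(NF_i/10), G_i = 10^(G_i,dB/10)
  Stage 1: F_1 = 10^(0.989/10) = 1.256, G_1 = 10^(16.3/10) = 42.66
  Stage 2: F_2 = 10^(9.29/10) = 8.492, G_2 = 10^(−9.29/10) = 0.1178
Friis cascade:
  F = 1.256 + (8.492 − 1)/42.66 = 1.431
NF = 10 log₁₀(1.431) = 1.56 dB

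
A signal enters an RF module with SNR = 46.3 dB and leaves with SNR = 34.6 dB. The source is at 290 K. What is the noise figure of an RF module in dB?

11.7 dB

NF (dB) = SNR_in(dB) − SNR_out(dB) when the source is at T₀
NF = 46.3 − 34.6 = 11.7 dB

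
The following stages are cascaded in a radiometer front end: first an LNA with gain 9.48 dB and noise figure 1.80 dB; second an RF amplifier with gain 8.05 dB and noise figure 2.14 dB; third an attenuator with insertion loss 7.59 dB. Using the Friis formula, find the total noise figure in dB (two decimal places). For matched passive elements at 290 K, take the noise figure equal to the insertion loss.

Convert to linear (a loss of L dB is a gain of −L dB): F_i = 10^(NF_i/10), G_i = 10^(G_i,dB/10)
  Stage 1: F_1 = 10^(1.80/10) = 1.514, G_1 = 10^(9.48/10) = 8.872
  Stage 2: F_2 = 10^(2.14/10) = 1.637, G_2 = 10^(8.05/10) = 6.383
  Stage 3: F_3 = 10^(7.59/10) = 5.741, G_3 = 10^(−7.59/10) = 0.1742
Friis cascade:
  F = 1.514 + (1.637 − 1)/8.872 + (5.741 − 1)/56.62 = 1.669
NF = 10 log₁₀(1.669) = 2.22 dB

2.22 dB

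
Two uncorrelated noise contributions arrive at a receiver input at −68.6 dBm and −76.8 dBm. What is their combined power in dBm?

Convert to linear, add, convert back:
P₁ = 1.38×10⁻¹⁰ W, P₂ = 2.09×10⁻¹¹ W
P_tot = 1.59×10⁻¹⁰ W → 10 log₁₀(P_tot / 10⁻³) = −68.0 dBm

−68.0 dBm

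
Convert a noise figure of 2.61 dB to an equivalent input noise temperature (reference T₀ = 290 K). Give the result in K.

F = 10^(2.61/10) = 1.8239
T_e = (F − 1)·T₀ = (1.8239 − 1) × 290 = 239 K

239 K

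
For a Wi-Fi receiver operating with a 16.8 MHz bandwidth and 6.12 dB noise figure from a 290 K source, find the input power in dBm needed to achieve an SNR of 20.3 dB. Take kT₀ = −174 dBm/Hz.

Sensitivity = −174 + 10 log₁₀(B) + NF + SNR_min
= −174 + 72.25 + 6.12 + 20.3
= −75.33 dBm → −75.3 dBm

−75.3 dBm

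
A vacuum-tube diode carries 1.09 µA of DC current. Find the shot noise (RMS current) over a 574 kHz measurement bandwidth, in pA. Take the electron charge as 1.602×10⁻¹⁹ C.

448 pA

I_n = √(2qI·B)
2qI·B = 2 × 1.602×10⁻¹⁹ × 1.09×10⁻⁶ × 5.74×10⁵ = 2.00×10⁻¹⁹ A²
I_n = √(2.00×10⁻¹⁹) = 4.48×10⁻¹⁰ A = 448 pA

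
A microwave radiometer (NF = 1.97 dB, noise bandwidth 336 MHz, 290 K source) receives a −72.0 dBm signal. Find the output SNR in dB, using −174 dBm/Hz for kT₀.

Noise floor: N = −174 + 10 log₁₀(B) + NF
10 log₁₀(3.36×10⁸) = 85.26 dB
N = −174 + 85.26 + 1.97 = −86.77 dBm
SNR = P_sig − N = −72.0 − (−86.77) = 14.77 dB → 14.8 dB

14.8 dB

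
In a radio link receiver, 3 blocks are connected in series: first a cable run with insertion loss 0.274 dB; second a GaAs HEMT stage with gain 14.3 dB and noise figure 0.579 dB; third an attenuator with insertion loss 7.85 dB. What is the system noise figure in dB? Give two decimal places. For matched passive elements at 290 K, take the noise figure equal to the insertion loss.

Convert to linear (a loss of L dB is a gain of −L dB): F_i = 10^(NF_i/10), G_i = 10^(G_i,dB/10)
  Stage 1: F_1 = 10^(0.274/10) = 1.065, G_1 = 10^(−0.274/10) = 0.9389
  Stage 2: F_2 = 10^(0.579/10) = 1.143, G_2 = 10^(14.3/10) = 26.92
  Stage 3: F_3 = 10^(7.85/10) = 6.095, G_3 = 10^(−7.85/10) = 0.1641
Friis cascade:
  F = 1.065 + (1.143 − 1)/0.9389 + (6.095 − 1)/25.27 = 1.419
NF = 10 log₁₀(1.419) = 1.52 dB

1.52 dB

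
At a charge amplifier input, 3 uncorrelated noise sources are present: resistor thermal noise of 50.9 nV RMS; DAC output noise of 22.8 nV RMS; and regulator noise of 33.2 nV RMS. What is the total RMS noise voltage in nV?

64.9 nV

Uncorrelated sources add in power (mean-square): V_tot = √(ΣV_i²)
V_tot = √[(5.09×10⁻⁸)² + (2.28×10⁻⁸)² + (3.32×10⁻⁸)²] = 6.49×10⁻⁸ V = 64.9 nV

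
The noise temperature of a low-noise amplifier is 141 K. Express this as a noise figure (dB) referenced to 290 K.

F = 1 + T_e/T₀ = 1 + 141/290 = 1.48621
NF = 10 log₁₀(1.48621) = 1.72 dB

1.72 dB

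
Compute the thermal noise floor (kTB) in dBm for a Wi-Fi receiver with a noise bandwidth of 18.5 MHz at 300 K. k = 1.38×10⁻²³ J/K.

P_n = kTB = 1.38×10⁻²³ × 300 × 1.85×10⁷ = 7.66×10⁻¹⁴ W
In dBm: 10 log₁₀(7.66×10⁻¹⁴ / 10⁻³) = −101.2 dBm

−101.2 dBm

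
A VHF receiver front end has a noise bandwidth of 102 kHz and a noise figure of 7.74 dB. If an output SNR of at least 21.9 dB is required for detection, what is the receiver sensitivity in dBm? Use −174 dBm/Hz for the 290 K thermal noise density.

Sensitivity = −174 + 10 log₁₀(B) + NF + SNR_min
= −174 + 50.09 + 7.74 + 21.9
= −94.27 dBm → −94.3 dBm

−94.3 dBm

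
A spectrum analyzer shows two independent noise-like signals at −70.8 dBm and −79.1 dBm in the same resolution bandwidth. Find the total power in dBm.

−70.2 dBm

Convert to linear, add, convert back:
P₁ = 8.32×10⁻¹¹ W, P₂ = 1.23×10⁻¹¹ W
P_tot = 9.55×10⁻¹¹ W → 10 log₁₀(P_tot / 10⁻³) = −70.2 dBm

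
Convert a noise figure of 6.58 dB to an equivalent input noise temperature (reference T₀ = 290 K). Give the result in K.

1029 K

F = 10^(6.58/10) = 4.54988
T_e = (F − 1)·T₀ = (4.54988 − 1) × 290 = 1029 K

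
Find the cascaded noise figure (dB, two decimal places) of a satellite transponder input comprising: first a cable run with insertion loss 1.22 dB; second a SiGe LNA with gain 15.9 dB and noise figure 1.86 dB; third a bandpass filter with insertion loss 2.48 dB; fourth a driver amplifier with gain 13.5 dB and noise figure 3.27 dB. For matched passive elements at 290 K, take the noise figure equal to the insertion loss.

Convert to linear (a loss of L dB is a gain of −L dB): F_i = 10^(NF_i/10), G_i = 10^(G_i,dB/10)
  Stage 1: F_1 = 10^(1.22/10) = 1.324, G_1 = 10^(−1.22/10) = 0.7551
  Stage 2: F_2 = 10^(1.86/10) = 1.535, G_2 = 10^(15.9/10) = 38.90
  Stage 3: F_3 = 10^(2.48/10) = 1.770, G_3 = 10^(−2.48/10) = 0.5649
  Stage 4: F_4 = 10^(3.27/10) = 2.123, G_4 = 10^(13.5/10) = 22.39
Friis cascade:
  F = 1.324 + (1.535 − 1)/0.7551 + (1.770 − 1)/29.38 + (2.123 − 1)/16.60 = 2.126
NF = 10 log₁₀(2.126) = 3.28 dB

3.28 dB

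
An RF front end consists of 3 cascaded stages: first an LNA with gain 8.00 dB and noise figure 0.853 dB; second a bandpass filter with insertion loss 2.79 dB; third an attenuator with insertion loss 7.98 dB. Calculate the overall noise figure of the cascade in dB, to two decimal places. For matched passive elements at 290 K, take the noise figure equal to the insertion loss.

Convert to linear (a loss of L dB is a gain of −L dB): F_i = 10^(NF_i/10), G_i = 10^(G_i,dB/10)
  Stage 1: F_1 = 10^(0.853/10) = 1.217, G_1 = 10^(8.00/10) = 6.310
  Stage 2: F_2 = 10^(2.79/10) = 1.901, G_2 = 10^(−2.79/10) = 0.5260
  Stage 3: F_3 = 10^(7.98/10) = 6.281, G_3 = 10^(−7.98/10) = 0.1592
Friis cascade:
  F = 1.217 + (1.901 − 1)/6.310 + (6.281 − 1)/3.319 = 2.951
NF = 10 log₁₀(2.951) = 4.70 dB

4.70 dB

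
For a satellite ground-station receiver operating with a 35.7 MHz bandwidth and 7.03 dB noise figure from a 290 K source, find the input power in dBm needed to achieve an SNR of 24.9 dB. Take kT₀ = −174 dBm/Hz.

−66.5 dBm

Sensitivity = −174 + 10 log₁₀(B) + NF + SNR_min
= −174 + 75.53 + 7.03 + 24.9
= −66.54 dBm → −66.5 dBm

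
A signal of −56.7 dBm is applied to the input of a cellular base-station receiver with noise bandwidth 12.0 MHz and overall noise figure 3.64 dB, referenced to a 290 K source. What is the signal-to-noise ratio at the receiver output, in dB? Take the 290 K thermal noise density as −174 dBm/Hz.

42.9 dB

Noise floor: N = −174 + 10 log₁₀(B) + NF
10 log₁₀(1.20×10⁷) = 70.79 dB
N = −174 + 70.79 + 3.64 = −99.57 dBm
SNR = P_sig − N = −56.7 − (−99.57) = 42.87 dB → 42.9 dB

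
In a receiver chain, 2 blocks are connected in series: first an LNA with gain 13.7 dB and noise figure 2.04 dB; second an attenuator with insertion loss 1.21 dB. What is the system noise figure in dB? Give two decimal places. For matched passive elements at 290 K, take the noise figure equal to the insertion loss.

2.08 dB

Convert to linear (a loss of L dB is a gain of −L dB): F_i = 10^(NF_i/10), G_i = 10^(G_i,dB/10)
  Stage 1: F_1 = 10^(2.04/10) = 1.600, G_1 = 10^(13.7/10) = 23.44
  Stage 2: F_2 = 10^(1.21/10) = 1.321, G_2 = 10^(−1.21/10) = 0.7568
Friis cascade:
  F = 1.600 + (1.321 − 1)/23.44 = 1.613
NF = 10 log₁₀(1.613) = 2.08 dB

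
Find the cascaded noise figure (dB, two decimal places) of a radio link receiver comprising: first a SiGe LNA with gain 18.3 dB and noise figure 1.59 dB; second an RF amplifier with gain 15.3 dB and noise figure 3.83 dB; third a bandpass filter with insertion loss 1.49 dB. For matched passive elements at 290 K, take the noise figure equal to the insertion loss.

Convert to linear (a loss of L dB is a gain of −L dB): F_i = 10^(NF_i/10), G_i = 10^(G_i,dB/10)
  Stage 1: F_1 = 10^(1.59/10) = 1.442, G_1 = 10^(18.3/10) = 67.61
  Stage 2: F_2 = 10^(3.83/10) = 2.415, G_2 = 10^(15.3/10) = 33.88
  Stage 3: F_3 = 10^(1.49/10) = 1.409, G_3 = 10^(−1.49/10) = 0.7096
Friis cascade:
  F = 1.442 + (2.415 − 1)/67.61 + (1.409 − 1)/2291 = 1.463
NF = 10 log₁₀(1.463) = 1.65 dB

1.65 dB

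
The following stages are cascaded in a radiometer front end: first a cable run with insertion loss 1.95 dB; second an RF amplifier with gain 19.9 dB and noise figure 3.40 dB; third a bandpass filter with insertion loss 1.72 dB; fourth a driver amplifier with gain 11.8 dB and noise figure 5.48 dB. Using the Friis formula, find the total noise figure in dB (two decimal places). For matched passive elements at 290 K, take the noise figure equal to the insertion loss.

5.44 dB

Convert to linear (a loss of L dB is a gain of −L dB): F_i = 10^(NF_i/10), G_i = 10^(G_i,dB/10)
  Stage 1: F_1 = 10^(1.95/10) = 1.567, G_1 = 10^(−1.95/10) = 0.6383
  Stage 2: F_2 = 10^(3.40/10) = 2.188, G_2 = 10^(19.9/10) = 97.72
  Stage 3: F_3 = 10^(1.72/10) = 1.486, G_3 = 10^(−1.72/10) = 0.6730
  Stage 4: F_4 = 10^(5.48/10) = 3.532, G_4 = 10^(11.8/10) = 15.14
Friis cascade:
  F = 1.567 + (2.188 − 1)/0.6383 + (1.486 − 1)/62.37 + (3.532 − 1)/41.98 = 3.496
NF = 10 log₁₀(3.496) = 5.44 dB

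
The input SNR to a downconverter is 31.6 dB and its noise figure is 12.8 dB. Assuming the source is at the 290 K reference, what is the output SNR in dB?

By definition F = SNR_in/SNR_out, so in dB: SNR_out = SNR_in − NF
SNR_out = 31.6 − 12.8 = 18.8 dB

18.8 dB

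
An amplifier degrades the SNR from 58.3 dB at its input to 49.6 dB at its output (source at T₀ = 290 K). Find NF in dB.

NF (dB) = SNR_in(dB) − SNR_out(dB) when the source is at T₀
NF = 58.3 − 49.6 = 8.7 dB

8.7 dB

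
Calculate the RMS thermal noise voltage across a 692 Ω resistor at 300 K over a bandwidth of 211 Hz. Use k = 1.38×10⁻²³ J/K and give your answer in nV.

49.2 nV

V_n = √(4kTRB)
4kTRB = 4 × 1.38×10⁻²³ × 300 × 6.92×10² × 2.11×10² = 2.42×10⁻¹⁵ V²
V_n = √(2.42×10⁻¹⁵) = 4.92×10⁻⁸ V = 49.2 nV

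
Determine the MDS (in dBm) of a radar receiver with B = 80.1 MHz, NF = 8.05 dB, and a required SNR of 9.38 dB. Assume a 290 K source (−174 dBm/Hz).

Sensitivity = −174 + 10 log₁₀(B) + NF + SNR_min
= −174 + 79.04 + 8.05 + 9.38
= −77.53 dBm → −77.5 dBm

−77.5 dBm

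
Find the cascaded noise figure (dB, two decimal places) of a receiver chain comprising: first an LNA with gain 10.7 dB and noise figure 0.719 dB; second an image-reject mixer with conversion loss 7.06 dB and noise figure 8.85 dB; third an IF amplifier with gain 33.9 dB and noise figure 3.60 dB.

3.63 dB

Convert to linear (a loss of L dB is a gain of −L dB): F_i = 10^(NF_i/10), G_i = 10^(G_i,dB/10)
  Stage 1: F_1 = 10^(0.719/10) = 1.180, G_1 = 10^(10.7/10) = 11.75
  Stage 2: F_2 = 10^(8.85/10) = 7.674, G_2 = 10^(−7.06/10) = 0.1968
  Stage 3: F_3 = 10^(3.60/10) = 2.291, G_3 = 10^(33.9/10) = 2455
Friis cascade:
  F = 1.180 + (7.674 − 1)/11.75 + (2.291 − 1)/2.312 = 2.306
NF = 10 log₁₀(2.306) = 3.63 dB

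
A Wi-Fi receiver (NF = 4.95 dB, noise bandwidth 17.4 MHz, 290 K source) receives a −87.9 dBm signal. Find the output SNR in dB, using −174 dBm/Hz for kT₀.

Noise floor: N = −174 + 10 log₁₀(B) + NF
10 log₁₀(1.74×10⁷) = 72.41 dB
N = −174 + 72.41 + 4.95 = −96.64 dBm
SNR = P_sig − N = −87.9 − (−96.64) = 8.74 dB → 8.7 dB

8.7 dB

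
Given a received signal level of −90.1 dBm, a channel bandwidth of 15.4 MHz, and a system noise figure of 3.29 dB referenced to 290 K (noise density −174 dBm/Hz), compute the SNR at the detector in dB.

8.7 dB

Noise floor: N = −174 + 10 log₁₀(B) + NF
10 log₁₀(1.54×10⁷) = 71.88 dB
N = −174 + 71.88 + 3.29 = −98.83 dBm
SNR = P_sig − N = −90.1 − (−98.83) = 8.73 dB → 8.7 dB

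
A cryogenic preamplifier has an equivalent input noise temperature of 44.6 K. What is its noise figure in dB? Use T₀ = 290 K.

F = 1 + T_e/T₀ = 1 + 44.6/290 = 1.15379
NF = 10 log₁₀(1.15379) = 0.621 dB

0.621 dB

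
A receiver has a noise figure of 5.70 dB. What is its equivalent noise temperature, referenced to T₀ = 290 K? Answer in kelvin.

F = 10^(5.70/10) = 3.71535
T_e = (F − 1)·T₀ = (3.71535 − 1) × 290 = 787 K

787 K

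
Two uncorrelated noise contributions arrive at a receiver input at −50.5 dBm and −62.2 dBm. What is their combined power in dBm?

Convert to linear, add, convert back:
P₁ = 8.91×10⁻⁹ W, P₂ = 6.03×10⁻¹⁰ W
P_tot = 9.52×10⁻⁹ W → 10 log₁₀(P_tot / 10⁻³) = −50.2 dBm

−50.2 dBm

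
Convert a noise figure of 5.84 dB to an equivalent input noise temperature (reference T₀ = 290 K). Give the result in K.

823 K

F = 10^(5.84/10) = 3.83707
T_e = (F − 1)·T₀ = (3.83707 − 1) × 290 = 823 K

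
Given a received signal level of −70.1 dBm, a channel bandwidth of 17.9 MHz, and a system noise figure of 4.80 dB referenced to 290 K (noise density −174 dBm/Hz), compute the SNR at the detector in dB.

Noise floor: N = −174 + 10 log₁₀(B) + NF
10 log₁₀(1.79×10⁷) = 72.53 dB
N = −174 + 72.53 + 4.80 = −96.67 dBm
SNR = P_sig − N = −70.1 − (−96.67) = 26.57 dB → 26.6 dB

26.6 dB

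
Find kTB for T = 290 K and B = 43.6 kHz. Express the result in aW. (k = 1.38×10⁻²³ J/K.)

174 aW

P_n = kTB = 1.38×10⁻²³ × 290 × 4.36×10⁴ = 1.74×10⁻¹⁶ W = 174 aW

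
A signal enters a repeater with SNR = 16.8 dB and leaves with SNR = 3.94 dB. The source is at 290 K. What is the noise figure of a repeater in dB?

NF (dB) = SNR_in(dB) − SNR_out(dB) when the source is at T₀
NF = 16.8 − 3.94 = 12.86 dB

12.86 dB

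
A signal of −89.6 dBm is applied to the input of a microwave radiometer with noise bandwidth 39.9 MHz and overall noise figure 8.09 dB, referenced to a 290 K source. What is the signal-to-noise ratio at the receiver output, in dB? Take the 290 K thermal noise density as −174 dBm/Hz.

Noise floor: N = −174 + 10 log₁₀(B) + NF
10 log₁₀(3.99×10⁷) = 76.01 dB
N = −174 + 76.01 + 8.09 = −89.90 dBm
SNR = P_sig − N = −89.6 − (−89.90) = 0.30 dB → 0.3 dB

0.3 dB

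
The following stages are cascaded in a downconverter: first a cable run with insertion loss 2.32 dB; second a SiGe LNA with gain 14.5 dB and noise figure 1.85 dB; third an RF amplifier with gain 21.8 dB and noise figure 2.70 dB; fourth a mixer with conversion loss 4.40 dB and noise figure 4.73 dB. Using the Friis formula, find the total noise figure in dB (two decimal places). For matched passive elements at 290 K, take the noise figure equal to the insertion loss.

4.26 dB

Convert to linear (a loss of L dB is a gain of −L dB): F_i = 10^(NF_i/10), G_i = 10^(G_i,dB/10)
  Stage 1: F_1 = 10^(2.32/10) = 1.706, G_1 = 10^(−2.32/10) = 0.5861
  Stage 2: F_2 = 10^(1.85/10) = 1.531, G_2 = 10^(14.5/10) = 28.18
  Stage 3: F_3 = 10^(2.70/10) = 1.862, G_3 = 10^(21.8/10) = 151.4
  Stage 4: F_4 = 10^(4.73/10) = 2.972, G_4 = 10^(−4.40/10) = 0.3631
Friis cascade:
  F = 1.706 + (1.531 − 1)/0.5861 + (1.862 − 1)/16.52 + (2.972 − 1)/2500 = 2.665
NF = 10 log₁₀(2.665) = 4.26 dB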